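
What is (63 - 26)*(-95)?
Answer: -3515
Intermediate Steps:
(63 - 26)*(-95) = 37*(-95) = -3515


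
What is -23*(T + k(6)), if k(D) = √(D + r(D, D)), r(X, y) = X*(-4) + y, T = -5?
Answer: 115 - 46*I*√3 ≈ 115.0 - 79.674*I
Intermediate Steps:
r(X, y) = y - 4*X (r(X, y) = -4*X + y = y - 4*X)
k(D) = √2*√(-D) (k(D) = √(D + (D - 4*D)) = √(D - 3*D) = √(-2*D) = √2*√(-D))
-23*(T + k(6)) = -23*(-5 + √2*√(-1*6)) = -23*(-5 + √2*√(-6)) = -23*(-5 + √2*(I*√6)) = -23*(-5 + 2*I*√3) = 115 - 46*I*√3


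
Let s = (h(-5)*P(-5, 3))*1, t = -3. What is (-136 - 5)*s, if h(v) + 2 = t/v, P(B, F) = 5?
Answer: 987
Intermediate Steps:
h(v) = -2 - 3/v
s = -7 (s = ((-2 - 3/(-5))*5)*1 = ((-2 - 3*(-⅕))*5)*1 = ((-2 + ⅗)*5)*1 = -7/5*5*1 = -7*1 = -7)
(-136 - 5)*s = (-136 - 5)*(-7) = -141*(-7) = 987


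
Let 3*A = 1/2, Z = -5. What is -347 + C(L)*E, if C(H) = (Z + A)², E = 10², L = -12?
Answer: 17902/9 ≈ 1989.1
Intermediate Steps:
A = ⅙ (A = (1/2)/3 = (1*(½))/3 = (⅓)*(½) = ⅙ ≈ 0.16667)
E = 100
C(H) = 841/36 (C(H) = (-5 + ⅙)² = (-29/6)² = 841/36)
-347 + C(L)*E = -347 + (841/36)*100 = -347 + 21025/9 = 17902/9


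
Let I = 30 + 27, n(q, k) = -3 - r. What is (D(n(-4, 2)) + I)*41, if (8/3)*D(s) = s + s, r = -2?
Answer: 9225/4 ≈ 2306.3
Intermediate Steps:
n(q, k) = -1 (n(q, k) = -3 - 1*(-2) = -3 + 2 = -1)
D(s) = 3*s/4 (D(s) = 3*(s + s)/8 = 3*(2*s)/8 = 3*s/4)
I = 57
(D(n(-4, 2)) + I)*41 = ((¾)*(-1) + 57)*41 = (-¾ + 57)*41 = (225/4)*41 = 9225/4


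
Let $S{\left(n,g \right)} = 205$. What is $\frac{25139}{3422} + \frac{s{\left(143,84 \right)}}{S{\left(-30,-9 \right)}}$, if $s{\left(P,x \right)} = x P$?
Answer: $\frac{46258559}{701510} \approx 65.941$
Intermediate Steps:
$s{\left(P,x \right)} = P x$
$\frac{25139}{3422} + \frac{s{\left(143,84 \right)}}{S{\left(-30,-9 \right)}} = \frac{25139}{3422} + \frac{143 \cdot 84}{205} = 25139 \cdot \frac{1}{3422} + 12012 \cdot \frac{1}{205} = \frac{25139}{3422} + \frac{12012}{205} = \frac{46258559}{701510}$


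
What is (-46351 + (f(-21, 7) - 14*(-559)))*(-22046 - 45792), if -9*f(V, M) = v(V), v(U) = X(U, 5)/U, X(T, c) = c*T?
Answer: 23521469740/9 ≈ 2.6135e+9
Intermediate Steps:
X(T, c) = T*c
v(U) = 5 (v(U) = (U*5)/U = (5*U)/U = 5)
f(V, M) = -5/9 (f(V, M) = -1/9*5 = -5/9)
(-46351 + (f(-21, 7) - 14*(-559)))*(-22046 - 45792) = (-46351 + (-5/9 - 14*(-559)))*(-22046 - 45792) = (-46351 + (-5/9 + 7826))*(-67838) = (-46351 + 70429/9)*(-67838) = -346730/9*(-67838) = 23521469740/9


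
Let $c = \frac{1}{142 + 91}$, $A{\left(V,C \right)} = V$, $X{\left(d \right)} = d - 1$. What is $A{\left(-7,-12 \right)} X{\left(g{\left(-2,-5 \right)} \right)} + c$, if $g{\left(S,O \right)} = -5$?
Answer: $\frac{9787}{233} \approx 42.004$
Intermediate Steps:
$X{\left(d \right)} = -1 + d$
$c = \frac{1}{233} \approx 0.0042918$
$A{\left(-7,-12 \right)} X{\left(g{\left(-2,-5 \right)} \right)} + c = - 7 \left(-1 - 5\right) + \frac{1}{233} = \left(-7\right) \left(-6\right) + \frac{1}{233} = 42 + \frac{1}{233} = \frac{9787}{233}$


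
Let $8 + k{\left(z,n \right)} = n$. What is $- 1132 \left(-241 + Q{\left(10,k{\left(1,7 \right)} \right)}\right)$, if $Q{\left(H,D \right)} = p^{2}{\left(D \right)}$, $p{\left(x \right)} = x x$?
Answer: $271680$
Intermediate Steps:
$p{\left(x \right)} = x^{2}$
$k{\left(z,n \right)} = -8 + n$
$Q{\left(H,D \right)} = D^{4}$ ($Q{\left(H,D \right)} = \left(D^{2}\right)^{2} = D^{4}$)
$- 1132 \left(-241 + Q{\left(10,k{\left(1,7 \right)} \right)}\right) = - 1132 \left(-241 + \left(-8 + 7\right)^{4}\right) = - 1132 \left(-241 + \left(-1\right)^{4}\right) = - 1132 \left(-241 + 1\right) = \left(-1132\right) \left(-240\right) = 271680$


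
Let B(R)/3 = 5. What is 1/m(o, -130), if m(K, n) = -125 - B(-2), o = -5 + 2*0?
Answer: -1/140 ≈ -0.0071429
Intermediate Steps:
o = -5 (o = -5 + 0 = -5)
B(R) = 15 (B(R) = 3*5 = 15)
m(K, n) = -140 (m(K, n) = -125 - 1*15 = -125 - 15 = -140)
1/m(o, -130) = 1/(-140) = -1/140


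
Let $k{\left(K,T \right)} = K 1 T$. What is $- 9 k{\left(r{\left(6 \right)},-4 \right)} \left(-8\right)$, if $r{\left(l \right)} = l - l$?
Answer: $0$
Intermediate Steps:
$r{\left(l \right)} = 0$
$k{\left(K,T \right)} = K T$
$- 9 k{\left(r{\left(6 \right)},-4 \right)} \left(-8\right) = - 9 \cdot 0 \left(-4\right) \left(-8\right) = \left(-9\right) 0 \left(-8\right) = 0 \left(-8\right) = 0$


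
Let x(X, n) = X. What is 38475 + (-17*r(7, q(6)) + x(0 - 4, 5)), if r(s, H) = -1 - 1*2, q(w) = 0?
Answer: 38522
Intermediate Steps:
r(s, H) = -3 (r(s, H) = -1 - 2 = -3)
38475 + (-17*r(7, q(6)) + x(0 - 4, 5)) = 38475 + (-17*(-3) + (0 - 4)) = 38475 + (51 - 4) = 38475 + 47 = 38522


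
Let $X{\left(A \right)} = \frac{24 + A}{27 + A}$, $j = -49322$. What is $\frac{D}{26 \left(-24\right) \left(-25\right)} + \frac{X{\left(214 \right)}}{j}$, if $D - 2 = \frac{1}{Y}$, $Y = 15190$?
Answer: $\frac{558112497}{5158785268000} \approx 0.00010819$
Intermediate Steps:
$D = \frac{30381}{15190}$ ($D = 2 + \frac{1}{15190} = \frac{30381}{15190} \approx 2.0001$)
$X{\left(A \right)} = \frac{24 + A}{27 + A}$
$\frac{D}{26 \left(-24\right) \left(-25\right)} + \frac{X{\left(214 \right)}}{j} = \frac{30381}{15190 \cdot 26 \left(-24\right) \left(-25\right)} + \frac{\frac{1}{27 + 214} \left(24 + 214\right)}{-49322} = \frac{30381}{15190 \left(\left(-624\right) \left(-25\right)\right)} + \frac{1}{241} \cdot 238 \left(- \frac{1}{49322}\right) = \frac{30381}{15190 \cdot 15600} + \frac{1}{241} \cdot 238 \left(- \frac{1}{49322}\right) = \frac{30381}{15190} \cdot \frac{1}{15600} + \frac{238}{241} \left(- \frac{1}{49322}\right) = \frac{779}{6076000} - \frac{17}{849043} = \frac{558112497}{5158785268000}$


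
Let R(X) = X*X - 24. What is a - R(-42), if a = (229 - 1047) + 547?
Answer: -2011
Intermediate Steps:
R(X) = -24 + X² (R(X) = X² - 24 = -24 + X²)
a = -271 (a = -818 + 547 = -271)
a - R(-42) = -271 - (-24 + (-42)²) = -271 - (-24 + 1764) = -271 - 1*1740 = -271 - 1740 = -2011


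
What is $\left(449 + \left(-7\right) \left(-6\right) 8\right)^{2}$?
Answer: $616225$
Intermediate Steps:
$\left(449 + \left(-7\right) \left(-6\right) 8\right)^{2} = \left(449 + 42 \cdot 8\right)^{2} = \left(449 + 336\right)^{2} = 785^{2} = 616225$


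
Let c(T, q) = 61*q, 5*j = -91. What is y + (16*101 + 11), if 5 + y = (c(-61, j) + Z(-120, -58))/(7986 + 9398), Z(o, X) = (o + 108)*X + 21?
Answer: 70491137/43460 ≈ 1622.0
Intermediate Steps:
j = -91/5 (j = (⅕)*(-91) = -91/5 ≈ -18.200)
Z(o, X) = 21 + X*(108 + o) (Z(o, X) = (108 + o)*X + 21 = X*(108 + o) + 21 = 21 + X*(108 + o))
y = -218283/43460 (y = -5 + (61*(-91/5) + (21 + 108*(-58) - 58*(-120)))/(7986 + 9398) = -5 + (-5551/5 + (21 - 6264 + 6960))/17384 = -5 + (-5551/5 + 717)*(1/17384) = -5 - 1966/5*1/17384 = -5 - 983/43460 = -218283/43460 ≈ -5.0226)
y + (16*101 + 11) = -218283/43460 + (16*101 + 11) = -218283/43460 + (1616 + 11) = -218283/43460 + 1627 = 70491137/43460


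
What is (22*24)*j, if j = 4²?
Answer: 8448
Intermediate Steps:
j = 16
(22*24)*j = (22*24)*16 = 528*16 = 8448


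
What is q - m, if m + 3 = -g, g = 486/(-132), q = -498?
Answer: -10971/22 ≈ -498.68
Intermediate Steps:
g = -81/22 (g = 486*(-1/132) = -81/22 ≈ -3.6818)
m = 15/22 (m = -3 - 1*(-81/22) = -3 + 81/22 = 15/22 ≈ 0.68182)
q - m = -498 - 1*15/22 = -498 - 15/22 = -10971/22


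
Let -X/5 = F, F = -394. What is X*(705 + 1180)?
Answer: 3713450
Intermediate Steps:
X = 1970 (X = -5*(-394) = 1970)
X*(705 + 1180) = 1970*(705 + 1180) = 1970*1885 = 3713450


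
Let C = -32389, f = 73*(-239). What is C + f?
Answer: -49836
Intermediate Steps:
f = -17447
C + f = -32389 - 17447 = -49836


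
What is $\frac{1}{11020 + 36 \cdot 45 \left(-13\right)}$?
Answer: $- \frac{1}{10040} \approx -9.9602 \cdot 10^{-5}$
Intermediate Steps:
$\frac{1}{11020 + 36 \cdot 45 \left(-13\right)} = \frac{1}{11020 + 1620 \left(-13\right)} = \frac{1}{11020 - 21060} = \frac{1}{-10040} = - \frac{1}{10040}$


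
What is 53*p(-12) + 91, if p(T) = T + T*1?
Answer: -1181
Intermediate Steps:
p(T) = 2*T (p(T) = T + T = 2*T)
53*p(-12) + 91 = 53*(2*(-12)) + 91 = 53*(-24) + 91 = -1272 + 91 = -1181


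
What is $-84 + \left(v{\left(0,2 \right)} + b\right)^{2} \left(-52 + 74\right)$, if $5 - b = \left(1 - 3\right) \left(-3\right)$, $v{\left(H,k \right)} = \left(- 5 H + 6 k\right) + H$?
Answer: $2578$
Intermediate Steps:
$v{\left(H,k \right)} = - 4 H + 6 k$
$b = -1$ ($b = 5 - \left(1 - 3\right) \left(-3\right) = 5 - \left(-2\right) \left(-3\right) = 5 - 6 = -1$)
$-84 + \left(v{\left(0,2 \right)} + b\right)^{2} \left(-52 + 74\right) = -84 + \left(\left(\left(-4\right) 0 + 6 \cdot 2\right) - 1\right)^{2} \left(-52 + 74\right) = -84 + \left(\left(0 + 12\right) - 1\right)^{2} \cdot 22 = -84 + \left(12 - 1\right)^{2} \cdot 22 = -84 + 11^{2} \cdot 22 = -84 + 121 \cdot 22 = -84 + 2662 = 2578$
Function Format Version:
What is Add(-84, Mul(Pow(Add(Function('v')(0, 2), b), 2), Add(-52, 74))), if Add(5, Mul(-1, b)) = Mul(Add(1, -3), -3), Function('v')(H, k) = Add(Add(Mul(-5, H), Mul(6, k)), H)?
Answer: 2578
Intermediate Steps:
Function('v')(H, k) = Add(Mul(-4, H), Mul(6, k))
b = -1 (b = Add(5, Mul(-1, Mul(Add(1, -3), -3))) = Add(5, Mul(-1, Mul(-2, -3))) = Add(5, Mul(-1, 6)) = Add(5, -6) = -1)
Add(-84, Mul(Pow(Add(Function('v')(0, 2), b), 2), Add(-52, 74))) = Add(-84, Mul(Pow(Add(Add(Mul(-4, 0), Mul(6, 2)), -1), 2), Add(-52, 74))) = Add(-84, Mul(Pow(Add(Add(0, 12), -1), 2), 22)) = Add(-84, Mul(Pow(Add(12, -1), 2), 22)) = Add(-84, Mul(Pow(11, 2), 22)) = Add(-84, Mul(121, 22)) = Add(-84, 2662) = 2578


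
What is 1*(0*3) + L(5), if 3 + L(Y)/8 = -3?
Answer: -48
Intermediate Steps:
L(Y) = -48 (L(Y) = -24 + 8*(-3) = -24 - 24 = -48)
1*(0*3) + L(5) = 1*(0*3) - 48 = 1*0 - 48 = 0 - 48 = -48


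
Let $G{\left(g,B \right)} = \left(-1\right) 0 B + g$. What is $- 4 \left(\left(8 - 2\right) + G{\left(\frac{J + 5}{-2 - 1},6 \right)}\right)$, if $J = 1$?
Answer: $-16$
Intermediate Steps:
$G{\left(g,B \right)} = g$ ($G{\left(g,B \right)} = 0 B + g = 0 + g = g$)
$- 4 \left(\left(8 - 2\right) + G{\left(\frac{J + 5}{-2 - 1},6 \right)}\right) = - 4 \left(\left(8 - 2\right) + \frac{1 + 5}{-2 - 1}\right) = - 4 \left(6 + \frac{6}{-3}\right) = - 4 \left(6 + 6 \left(- \frac{1}{3}\right)\right) = - 4 \left(6 - 2\right) = \left(-4\right) 4 = -16$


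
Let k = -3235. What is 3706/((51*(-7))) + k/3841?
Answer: -905273/80661 ≈ -11.223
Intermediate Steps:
3706/((51*(-7))) + k/3841 = 3706/((51*(-7))) - 3235/3841 = 3706/(-357) - 3235*1/3841 = 3706*(-1/357) - 3235/3841 = -218/21 - 3235/3841 = -905273/80661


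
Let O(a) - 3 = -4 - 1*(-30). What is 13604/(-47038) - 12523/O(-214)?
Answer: -10162955/23519 ≈ -432.12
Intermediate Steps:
O(a) = 29 (O(a) = 3 + (-4 - 1*(-30)) = 3 + (-4 + 30) = 3 + 26 = 29)
13604/(-47038) - 12523/O(-214) = 13604/(-47038) - 12523/29 = 13604*(-1/47038) - 12523*1/29 = -6802/23519 - 12523/29 = -10162955/23519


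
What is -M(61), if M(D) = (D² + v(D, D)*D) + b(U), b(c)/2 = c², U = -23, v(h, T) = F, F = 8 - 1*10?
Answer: -4657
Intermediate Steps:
F = -2 (F = 8 - 10 = -2)
v(h, T) = -2
b(c) = 2*c²
M(D) = 1058 + D² - 2*D (M(D) = (D² - 2*D) + 2*(-23)² = (D² - 2*D) + 2*529 = (D² - 2*D) + 1058 = 1058 + D² - 2*D)
-M(61) = -(1058 + 61² - 2*61) = -(1058 + 3721 - 122) = -1*4657 = -4657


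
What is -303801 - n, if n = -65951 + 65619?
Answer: -303469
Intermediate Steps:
n = -332
-303801 - n = -303801 - 1*(-332) = -303801 + 332 = -303469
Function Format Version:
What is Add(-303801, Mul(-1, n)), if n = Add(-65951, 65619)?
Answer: -303469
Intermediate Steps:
n = -332
Add(-303801, Mul(-1, n)) = Add(-303801, Mul(-1, -332)) = Add(-303801, 332) = -303469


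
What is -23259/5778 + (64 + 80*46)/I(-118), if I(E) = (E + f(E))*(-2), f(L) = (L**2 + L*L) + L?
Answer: -465131/113634 ≈ -4.0932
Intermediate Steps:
f(L) = L + 2*L**2 (f(L) = (L**2 + L**2) + L = 2*L**2 + L = L + 2*L**2)
I(E) = -2*E - 2*E*(1 + 2*E) (I(E) = (E + E*(1 + 2*E))*(-2) = -2*E - 2*E*(1 + 2*E))
-23259/5778 + (64 + 80*46)/I(-118) = -23259/5778 + (64 + 80*46)/((4*(-118)*(-1 - 1*(-118)))) = -23259*1/5778 + (64 + 3680)/((4*(-118)*(-1 + 118))) = -7753/1926 + 3744/((4*(-118)*117)) = -7753/1926 + 3744/(-55224) = -7753/1926 + 3744*(-1/55224) = -7753/1926 - 4/59 = -465131/113634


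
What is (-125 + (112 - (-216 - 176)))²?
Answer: 143641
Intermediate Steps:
(-125 + (112 - (-216 - 176)))² = (-125 + (112 - 1*(-392)))² = (-125 + (112 + 392))² = (-125 + 504)² = 379² = 143641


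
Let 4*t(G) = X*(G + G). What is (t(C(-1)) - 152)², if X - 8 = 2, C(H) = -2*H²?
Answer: 26244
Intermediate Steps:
X = 10 (X = 8 + 2 = 10)
t(G) = 5*G (t(G) = (10*(G + G))/4 = (10*(2*G))/4 = (20*G)/4 = 5*G)
(t(C(-1)) - 152)² = (5*(-2*(-1)²) - 152)² = (5*(-2*1) - 152)² = (5*(-2) - 152)² = (-10 - 152)² = (-162)² = 26244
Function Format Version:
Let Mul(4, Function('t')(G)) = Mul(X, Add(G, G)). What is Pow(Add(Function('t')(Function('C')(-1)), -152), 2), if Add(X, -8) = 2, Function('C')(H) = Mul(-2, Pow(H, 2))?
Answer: 26244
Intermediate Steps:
X = 10 (X = Add(8, 2) = 10)
Function('t')(G) = Mul(5, G) (Function('t')(G) = Mul(Rational(1, 4), Mul(10, Add(G, G))) = Mul(Rational(1, 4), Mul(10, Mul(2, G))) = Mul(Rational(1, 4), Mul(20, G)) = Mul(5, G))
Pow(Add(Function('t')(Function('C')(-1)), -152), 2) = Pow(Add(Mul(5, Mul(-2, Pow(-1, 2))), -152), 2) = Pow(Add(Mul(5, Mul(-2, 1)), -152), 2) = Pow(Add(Mul(5, -2), -152), 2) = Pow(Add(-10, -152), 2) = Pow(-162, 2) = 26244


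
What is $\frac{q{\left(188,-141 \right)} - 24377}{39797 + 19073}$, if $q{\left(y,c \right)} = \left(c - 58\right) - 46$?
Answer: $- \frac{12311}{29435} \approx -0.41824$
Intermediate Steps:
$q{\left(y,c \right)} = -104 + c$ ($q{\left(y,c \right)} = \left(-58 + c\right) - 46 = -104 + c$)
$\frac{q{\left(188,-141 \right)} - 24377}{39797 + 19073} = \frac{\left(-104 - 141\right) - 24377}{39797 + 19073} = \frac{-245 - 24377}{58870} = \left(-24622\right) \frac{1}{58870} = - \frac{12311}{29435}$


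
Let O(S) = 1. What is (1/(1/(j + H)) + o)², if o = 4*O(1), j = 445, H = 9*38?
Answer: 625681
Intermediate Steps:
H = 342
o = 4 (o = 4*1 = 4)
(1/(1/(j + H)) + o)² = (1/(1/(445 + 342)) + 4)² = (1/(1/787) + 4)² = (787 + 4)² = 791² = 625681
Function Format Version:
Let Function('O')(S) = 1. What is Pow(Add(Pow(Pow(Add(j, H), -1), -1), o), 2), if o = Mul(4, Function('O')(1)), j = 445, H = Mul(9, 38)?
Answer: 625681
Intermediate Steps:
H = 342
o = 4 (o = Mul(4, 1) = 4)
Pow(Add(Pow(Pow(Add(j, H), -1), -1), o), 2) = Pow(Add(Pow(Pow(Add(445, 342), -1), -1), 4), 2) = Pow(Add(Pow(Pow(787, -1), -1), 4), 2) = Pow(Add(Pow(Rational(1, 787), -1), 4), 2) = Pow(Add(787, 4), 2) = Pow(791, 2) = 625681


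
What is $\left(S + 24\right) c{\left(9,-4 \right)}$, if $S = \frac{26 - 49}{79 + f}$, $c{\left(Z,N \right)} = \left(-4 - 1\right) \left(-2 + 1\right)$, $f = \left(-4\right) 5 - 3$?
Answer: $\frac{6605}{56} \approx 117.95$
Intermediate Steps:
$f = -23$ ($f = -20 - 3 = -23$)
$c{\left(Z,N \right)} = 5$ ($c{\left(Z,N \right)} = \left(-5\right) \left(-1\right) = 5$)
$S = - \frac{23}{56}$ ($S = \frac{26 - 49}{79 - 23} = - \frac{23}{56} \approx -0.41071$)
$\left(S + 24\right) c{\left(9,-4 \right)} = \left(- \frac{23}{56} + 24\right) 5 = \frac{1321}{56} \cdot 5 = \frac{6605}{56}$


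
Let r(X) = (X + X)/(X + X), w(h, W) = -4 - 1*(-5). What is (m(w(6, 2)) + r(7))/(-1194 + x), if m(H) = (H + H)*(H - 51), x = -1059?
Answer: 33/751 ≈ 0.043941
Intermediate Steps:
w(h, W) = 1 (w(h, W) = -4 + 5 = 1)
m(H) = 2*H*(-51 + H) (m(H) = (2*H)*(-51 + H) = 2*H*(-51 + H))
r(X) = 1 (r(X) = (2*X)/((2*X)) = (2*X)*(1/(2*X)) = 1)
(m(w(6, 2)) + r(7))/(-1194 + x) = (2*1*(-51 + 1) + 1)/(-1194 - 1059) = (2*1*(-50) + 1)/(-2253) = (-100 + 1)*(-1/2253) = -99*(-1/2253) = 33/751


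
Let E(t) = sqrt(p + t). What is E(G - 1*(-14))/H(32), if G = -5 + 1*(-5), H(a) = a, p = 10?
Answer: sqrt(14)/32 ≈ 0.11693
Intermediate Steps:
G = -10 (G = -5 - 5 = -10)
E(t) = sqrt(10 + t)
E(G - 1*(-14))/H(32) = sqrt(10 + (-10 - 1*(-14)))/32 = sqrt(10 + (-10 + 14))*(1/32) = sqrt(10 + 4)*(1/32) = sqrt(14)*(1/32) = sqrt(14)/32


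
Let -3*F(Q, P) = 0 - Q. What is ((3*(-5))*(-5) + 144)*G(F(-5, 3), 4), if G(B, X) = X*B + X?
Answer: -584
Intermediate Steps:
F(Q, P) = Q/3 (F(Q, P) = -(0 - Q)/3 = -(-1)*Q/3 = Q/3)
G(B, X) = X + B*X (G(B, X) = B*X + X = X + B*X)
((3*(-5))*(-5) + 144)*G(F(-5, 3), 4) = ((3*(-5))*(-5) + 144)*(4*(1 + (⅓)*(-5))) = (-15*(-5) + 144)*(4*(1 - 5/3)) = (75 + 144)*(4*(-⅔)) = 219*(-8/3) = -584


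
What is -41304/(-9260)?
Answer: 10326/2315 ≈ 4.4605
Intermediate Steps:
-41304/(-9260) = -41304*(-1)/9260 = -1*(-10326/2315) = 10326/2315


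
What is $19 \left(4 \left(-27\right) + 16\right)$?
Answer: $-1748$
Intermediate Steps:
$19 \left(4 \left(-27\right) + 16\right) = 19 \left(-108 + 16\right) = 19 \left(-92\right) = -1748$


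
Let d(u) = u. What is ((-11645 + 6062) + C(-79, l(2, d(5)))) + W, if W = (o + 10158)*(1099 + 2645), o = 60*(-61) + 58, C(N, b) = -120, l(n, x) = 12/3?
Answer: 24539961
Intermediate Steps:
l(n, x) = 4 (l(n, x) = 12*(⅓) = 4)
o = -3602 (o = -3660 + 58 = -3602)
W = 24545664 (W = (-3602 + 10158)*(1099 + 2645) = 6556*3744 = 24545664)
((-11645 + 6062) + C(-79, l(2, d(5)))) + W = ((-11645 + 6062) - 120) + 24545664 = (-5583 - 120) + 24545664 = -5703 + 24545664 = 24539961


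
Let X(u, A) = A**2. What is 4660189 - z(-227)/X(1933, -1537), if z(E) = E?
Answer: 11009086027968/2362369 ≈ 4.6602e+6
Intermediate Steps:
4660189 - z(-227)/X(1933, -1537) = 4660189 - (-227)/((-1537)**2) = 4660189 - (-227)/2362369 = 4660189 - 1*(-227/2362369) = 4660189 + 227/2362369 = 11009086027968/2362369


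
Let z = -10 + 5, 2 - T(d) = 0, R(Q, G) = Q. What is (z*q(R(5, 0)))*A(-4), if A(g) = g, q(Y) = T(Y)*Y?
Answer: 200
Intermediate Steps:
T(d) = 2 (T(d) = 2 - 1*0 = 2 + 0 = 2)
q(Y) = 2*Y
z = -5
(z*q(R(5, 0)))*A(-4) = -10*5*(-4) = -5*10*(-4) = -50*(-4) = 200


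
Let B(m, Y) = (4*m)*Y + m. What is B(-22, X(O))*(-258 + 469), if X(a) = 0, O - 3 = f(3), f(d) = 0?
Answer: -4642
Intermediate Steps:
O = 3 (O = 3 + 0 = 3)
B(m, Y) = m + 4*Y*m (B(m, Y) = 4*Y*m + m = m + 4*Y*m)
B(-22, X(O))*(-258 + 469) = (-22*(1 + 4*0))*(-258 + 469) = -22*(1 + 0)*211 = -22*1*211 = -22*211 = -4642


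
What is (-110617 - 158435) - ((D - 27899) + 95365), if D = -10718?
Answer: -325800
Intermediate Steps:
(-110617 - 158435) - ((D - 27899) + 95365) = (-110617 - 158435) - ((-10718 - 27899) + 95365) = -269052 - (-38617 + 95365) = -269052 - 1*56748 = -269052 - 56748 = -325800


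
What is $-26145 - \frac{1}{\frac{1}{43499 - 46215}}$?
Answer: $-23429$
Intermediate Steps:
$-26145 - \frac{1}{\frac{1}{43499 - 46215}} = -26145 - \frac{1}{\frac{1}{-2716}} = -26145 - \frac{1}{- \frac{1}{2716}} = -26145 - -2716 = -26145 + 2716 = -23429$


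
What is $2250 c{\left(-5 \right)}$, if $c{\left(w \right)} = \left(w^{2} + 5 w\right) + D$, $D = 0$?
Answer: $0$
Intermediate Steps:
$c{\left(w \right)} = w^{2} + 5 w$ ($c{\left(w \right)} = \left(w^{2} + 5 w\right) + 0 = w^{2} + 5 w$)
$2250 c{\left(-5 \right)} = 2250 \left(- 5 \left(5 - 5\right)\right) = 2250 \left(\left(-5\right) 0\right) = 2250 \cdot 0 = 0$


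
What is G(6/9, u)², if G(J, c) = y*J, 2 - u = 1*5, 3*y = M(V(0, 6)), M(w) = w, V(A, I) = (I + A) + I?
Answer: 64/9 ≈ 7.1111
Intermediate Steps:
V(A, I) = A + 2*I (V(A, I) = (A + I) + I = A + 2*I)
y = 4 (y = (0 + 2*6)/3 = (0 + 12)/3 = (⅓)*12 = 4)
u = -3 (u = 2 - 5 = -3)
G(J, c) = 4*J
G(6/9, u)² = (4*(6/9))² = (4*(6*(⅑)))² = (4*(⅔))² = (8/3)² = 64/9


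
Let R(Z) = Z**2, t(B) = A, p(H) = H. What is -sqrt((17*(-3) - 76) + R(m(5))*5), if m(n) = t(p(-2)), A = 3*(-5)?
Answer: -sqrt(998) ≈ -31.591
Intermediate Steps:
A = -15
t(B) = -15
m(n) = -15
-sqrt((17*(-3) - 76) + R(m(5))*5) = -sqrt((17*(-3) - 76) + (-15)**2*5) = -sqrt((-51 - 76) + 225*5) = -sqrt(-127 + 1125) = -sqrt(998)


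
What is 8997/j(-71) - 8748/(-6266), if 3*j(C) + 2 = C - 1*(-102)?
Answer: 84689649/90857 ≈ 932.12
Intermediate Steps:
j(C) = 100/3 + C/3 (j(C) = -⅔ + (C - 1*(-102))/3 = -⅔ + (C + 102)/3 = -⅔ + (102 + C)/3 = -⅔ + (34 + C/3) = 100/3 + C/3)
8997/j(-71) - 8748/(-6266) = 8997/(100/3 + (⅓)*(-71)) - 8748/(-6266) = 8997/(100/3 - 71/3) - 8748*(-1/6266) = 8997/(29/3) + 4374/3133 = 8997*(3/29) + 4374/3133 = 26991/29 + 4374/3133 = 84689649/90857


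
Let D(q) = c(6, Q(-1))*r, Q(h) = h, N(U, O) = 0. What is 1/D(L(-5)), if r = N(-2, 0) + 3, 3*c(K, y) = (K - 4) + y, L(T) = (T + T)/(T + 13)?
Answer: 1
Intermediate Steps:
L(T) = 2*T/(13 + T) (L(T) = (2*T)/(13 + T) = 2*T/(13 + T))
c(K, y) = -4/3 + K/3 + y/3 (c(K, y) = ((K - 4) + y)/3 = ((-4 + K) + y)/3 = (-4 + K + y)/3 = -4/3 + K/3 + y/3)
r = 3 (r = 0 + 3 = 3)
D(q) = 1 (D(q) = (-4/3 + (⅓)*6 + (⅓)*(-1))*3 = (-4/3 + 2 - ⅓)*3 = (⅓)*3 = 1)
1/D(L(-5)) = 1/1 = 1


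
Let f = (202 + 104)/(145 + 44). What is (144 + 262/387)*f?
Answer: 1903660/8127 ≈ 234.24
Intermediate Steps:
f = 34/21 (f = 306/189 = 306*(1/189) = 34/21 ≈ 1.6190)
(144 + 262/387)*f = (144 + 262/387)*(34/21) = (55990/387)*(34/21) = 1903660/8127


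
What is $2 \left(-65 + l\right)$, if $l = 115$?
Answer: $100$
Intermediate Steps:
$2 \left(-65 + l\right) = 2 \left(-65 + 115\right) = 2 \cdot 50 = 100$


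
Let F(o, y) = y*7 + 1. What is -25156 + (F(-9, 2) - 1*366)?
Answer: -25507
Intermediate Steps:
F(o, y) = 1 + 7*y (F(o, y) = 7*y + 1 = 1 + 7*y)
-25156 + (F(-9, 2) - 1*366) = -25156 + ((1 + 7*2) - 1*366) = -25156 + ((1 + 14) - 366) = -25156 + (15 - 366) = -25156 - 351 = -25507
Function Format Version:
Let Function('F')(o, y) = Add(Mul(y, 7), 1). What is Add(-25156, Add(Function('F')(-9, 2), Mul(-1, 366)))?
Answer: -25507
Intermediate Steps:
Function('F')(o, y) = Add(1, Mul(7, y)) (Function('F')(o, y) = Add(Mul(7, y), 1) = Add(1, Mul(7, y)))
Add(-25156, Add(Function('F')(-9, 2), Mul(-1, 366))) = Add(-25156, Add(Add(1, Mul(7, 2)), Mul(-1, 366))) = Add(-25156, Add(Add(1, 14), -366)) = Add(-25156, Add(15, -366)) = Add(-25156, -351) = -25507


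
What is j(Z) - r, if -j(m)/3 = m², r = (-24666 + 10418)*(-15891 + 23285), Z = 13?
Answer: 105349205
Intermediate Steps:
r = -105349712 (r = -14248*7394 = -105349712)
j(m) = -3*m²
j(Z) - r = -3*13² - 1*(-105349712) = -3*169 + 105349712 = -507 + 105349712 = 105349205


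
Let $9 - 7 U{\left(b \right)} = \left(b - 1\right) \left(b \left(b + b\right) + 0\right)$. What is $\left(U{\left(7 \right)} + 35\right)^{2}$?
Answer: $\frac{111556}{49} \approx 2276.7$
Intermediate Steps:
$U{\left(b \right)} = \frac{9}{7} - \frac{2 b^{2} \left(-1 + b\right)}{7}$ ($U{\left(b \right)} = \frac{9}{7} - \frac{\left(b - 1\right) \left(b \left(b + b\right) + 0\right)}{7} = \frac{9}{7} - \frac{\left(-1 + b\right) \left(b 2 b + 0\right)}{7} = \frac{9}{7} - \frac{\left(-1 + b\right) \left(2 b^{2} + 0\right)}{7} = \frac{9}{7} - \frac{\left(-1 + b\right) 2 b^{2}}{7} = \frac{9}{7} - \frac{2 b^{2} \left(-1 + b\right)}{7}$)
$\left(U{\left(7 \right)} + 35\right)^{2} = \left(\left(\frac{9}{7} - \frac{2 \cdot 7^{3}}{7} + \frac{2 \cdot 7^{2}}{7}\right) + 35\right)^{2} = \left(\left(\frac{9}{7} - 98 + \frac{2}{7} \cdot 49\right) + 35\right)^{2} = \left(\left(\frac{9}{7} - 98 + 14\right) + 35\right)^{2} = \left(- \frac{579}{7} + 35\right)^{2} = \left(- \frac{334}{7}\right)^{2} = \frac{111556}{49}$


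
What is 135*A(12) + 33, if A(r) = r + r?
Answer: 3273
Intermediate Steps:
A(r) = 2*r
135*A(12) + 33 = 135*(2*12) + 33 = 135*24 + 33 = 3240 + 33 = 3273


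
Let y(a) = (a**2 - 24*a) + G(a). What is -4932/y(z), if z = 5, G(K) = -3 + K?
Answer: 1644/31 ≈ 53.032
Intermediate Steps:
y(a) = -3 + a**2 - 23*a (y(a) = (a**2 - 24*a) + (-3 + a) = -3 + a**2 - 23*a)
-4932/y(z) = -4932/(-3 + 5**2 - 23*5) = -4932/(-3 + 25 - 115) = -4932/(-93) = -4932*(-1)/93 = -9*(-548/93) = 1644/31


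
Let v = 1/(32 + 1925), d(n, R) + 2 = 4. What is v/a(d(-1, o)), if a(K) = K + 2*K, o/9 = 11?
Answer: 1/11742 ≈ 8.5164e-5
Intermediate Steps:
o = 99 (o = 9*11 = 99)
d(n, R) = 2 (d(n, R) = -2 + 4 = 2)
a(K) = 3*K
v = 1/1957 ≈ 0.00051099
v/a(d(-1, o)) = 1/(1957*((3*2))) = (1/1957)/6 = (1/1957)*(1/6) = 1/11742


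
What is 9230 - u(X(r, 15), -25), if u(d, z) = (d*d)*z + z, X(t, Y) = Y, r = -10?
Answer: 14880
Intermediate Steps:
u(d, z) = z + z*d² (u(d, z) = d²*z + z = z*d² + z = z + z*d²)
9230 - u(X(r, 15), -25) = 9230 - (-25)*(1 + 15²) = 9230 - (-25)*(1 + 225) = 9230 - (-25)*226 = 9230 - 1*(-5650) = 9230 + 5650 = 14880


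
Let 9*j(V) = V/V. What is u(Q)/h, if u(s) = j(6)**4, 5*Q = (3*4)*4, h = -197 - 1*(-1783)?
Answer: 1/10405746 ≈ 9.6101e-8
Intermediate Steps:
h = 1586 (h = -197 + 1783 = 1586)
j(V) = 1/9 (j(V) = (V/V)/9 = (1/9)*1 = 1/9)
Q = 48/5 (Q = ((3*4)*4)/5 = (12*4)/5 = (1/5)*48 = 48/5 ≈ 9.6000)
u(s) = 1/6561 (u(s) = (1/9)**4 = 1/6561)
u(Q)/h = (1/6561)/1586 = (1/6561)*(1/1586) = 1/10405746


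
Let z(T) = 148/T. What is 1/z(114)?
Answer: 57/74 ≈ 0.77027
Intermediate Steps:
1/z(114) = 1/(148/114) = 1/(148*(1/114)) = 1/(74/57) = 57/74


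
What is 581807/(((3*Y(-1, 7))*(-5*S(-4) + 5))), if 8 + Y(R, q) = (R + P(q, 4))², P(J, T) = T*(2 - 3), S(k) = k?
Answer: 581807/1275 ≈ 456.32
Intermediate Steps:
P(J, T) = -T (P(J, T) = T*(-1) = -T)
Y(R, q) = -8 + (-4 + R)² (Y(R, q) = -8 + (R - 1*4)² = -8 + (R - 4)² = -8 + (-4 + R)²)
581807/(((3*Y(-1, 7))*(-5*S(-4) + 5))) = 581807/(((3*(-8 + (-4 - 1)²))*(-5*(-4) + 5))) = 581807/(((3*(-8 + (-5)²))*(20 + 5))) = 581807/(((3*(-8 + 25))*25)) = 581807/(((3*17)*25)) = 581807/((51*25)) = 581807/1275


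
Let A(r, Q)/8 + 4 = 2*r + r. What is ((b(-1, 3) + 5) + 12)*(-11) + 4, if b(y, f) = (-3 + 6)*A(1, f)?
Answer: 81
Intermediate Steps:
A(r, Q) = -32 + 24*r (A(r, Q) = -32 + 8*(2*r + r) = -32 + 8*(3*r) = -32 + 24*r)
b(y, f) = -24 (b(y, f) = (-3 + 6)*(-32 + 24*1) = 3*(-32 + 24) = 3*(-8) = -24)
((b(-1, 3) + 5) + 12)*(-11) + 4 = ((-24 + 5) + 12)*(-11) + 4 = (-19 + 12)*(-11) + 4 = -7*(-11) + 4 = 77 + 4 = 81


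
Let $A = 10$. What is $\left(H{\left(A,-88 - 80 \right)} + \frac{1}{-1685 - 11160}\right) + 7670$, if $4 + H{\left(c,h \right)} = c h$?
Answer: $\frac{76890169}{12845} \approx 5986.0$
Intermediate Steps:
$H{\left(c,h \right)} = -4 + c h$
$\left(H{\left(A,-88 - 80 \right)} + \frac{1}{-1685 - 11160}\right) + 7670 = \left(\left(-4 + 10 \left(-88 - 80\right)\right) + \frac{1}{-1685 - 11160}\right) + 7670 = \left(\left(-4 + 10 \left(-88 - 80\right)\right) + \frac{1}{-12845}\right) + 7670 = \left(\left(-4 + 10 \left(-168\right)\right) - \frac{1}{12845}\right) + 7670 = \left(\left(-4 - 1680\right) - \frac{1}{12845}\right) + 7670 = \left(-1684 - \frac{1}{12845}\right) + 7670 = - \frac{21630981}{12845} + 7670 = \frac{76890169}{12845}$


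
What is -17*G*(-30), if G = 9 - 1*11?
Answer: -1020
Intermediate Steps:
G = -2 (G = 9 - 11 = -2)
-17*G*(-30) = -17*(-2)*(-30) = 34*(-30) = -1020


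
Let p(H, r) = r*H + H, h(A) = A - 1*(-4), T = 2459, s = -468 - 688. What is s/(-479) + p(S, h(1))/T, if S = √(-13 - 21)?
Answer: 1156/479 + 6*I*√34/2459 ≈ 2.4134 + 0.014228*I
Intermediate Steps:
s = -1156
S = I*√34 (S = √(-34) = I*√34 ≈ 5.8309*I)
h(A) = 4 + A (h(A) = A + 4 = 4 + A)
p(H, r) = H + H*r (p(H, r) = H*r + H = H + H*r)
s/(-479) + p(S, h(1))/T = -1156/(-479) + ((I*√34)*(1 + (4 + 1)))/2459 = -1156*(-1/479) + ((I*√34)*(1 + 5))*(1/2459) = 1156/479 + ((I*√34)*6)*(1/2459) = 1156/479 + (6*I*√34)*(1/2459) = 1156/479 + 6*I*√34/2459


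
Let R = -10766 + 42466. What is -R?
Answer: -31700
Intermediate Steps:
R = 31700
-R = -1*31700 = -31700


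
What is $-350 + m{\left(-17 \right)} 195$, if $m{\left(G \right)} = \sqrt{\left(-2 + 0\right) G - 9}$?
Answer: $625$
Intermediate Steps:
$m{\left(G \right)} = \sqrt{-9 - 2 G}$ ($m{\left(G \right)} = \sqrt{- 2 G - 9} = \sqrt{-9 - 2 G}$)
$-350 + m{\left(-17 \right)} 195 = -350 + \sqrt{-9 - -34} \cdot 195 = -350 + \sqrt{-9 + 34} \cdot 195 = -350 + \sqrt{25} \cdot 195 = -350 + 5 \cdot 195 = -350 + 975 = 625$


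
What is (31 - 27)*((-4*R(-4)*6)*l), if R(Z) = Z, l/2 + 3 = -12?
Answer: -11520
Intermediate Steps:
l = -30 (l = -6 + 2*(-12) = -6 - 24 = -30)
(31 - 27)*((-4*R(-4)*6)*l) = (31 - 27)*((-4*(-4)*6)*(-30)) = 4*((16*6)*(-30)) = 4*(96*(-30)) = 4*(-2880) = -11520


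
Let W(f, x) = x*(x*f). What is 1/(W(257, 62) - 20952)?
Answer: 1/966956 ≈ 1.0342e-6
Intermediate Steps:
W(f, x) = f*x² (W(f, x) = x*(f*x) = f*x²)
1/(W(257, 62) - 20952) = 1/(257*62² - 20952) = 1/(257*3844 - 20952) = 1/(987908 - 20952) = 1/966956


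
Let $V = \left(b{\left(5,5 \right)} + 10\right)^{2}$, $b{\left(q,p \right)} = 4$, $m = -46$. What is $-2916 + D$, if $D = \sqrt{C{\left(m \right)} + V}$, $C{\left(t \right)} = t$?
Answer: $-2916 + 5 \sqrt{6} \approx -2903.8$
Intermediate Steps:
$V = 196$ ($V = \left(4 + 10\right)^{2} = 14^{2} = 196$)
$D = 5 \sqrt{6}$ ($D = \sqrt{-46 + 196} = \sqrt{150} = 5 \sqrt{6} \approx 12.247$)
$-2916 + D = -2916 + 5 \sqrt{6}$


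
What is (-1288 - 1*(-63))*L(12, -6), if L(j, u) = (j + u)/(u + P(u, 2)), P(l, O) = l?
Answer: 1225/2 ≈ 612.50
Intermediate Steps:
L(j, u) = (j + u)/(2*u) (L(j, u) = (j + u)/(u + u) = (j + u)/((2*u)) = (j + u)*(1/(2*u)) = (j + u)/(2*u))
(-1288 - 1*(-63))*L(12, -6) = (-1288 - 1*(-63))*((½)*(12 - 6)/(-6)) = (-1288 + 63)*((½)*(-⅙)*6) = -1225*(-½) = 1225/2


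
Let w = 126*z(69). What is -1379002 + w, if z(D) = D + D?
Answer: -1361614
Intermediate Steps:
z(D) = 2*D
w = 17388 (w = 126*(2*69) = 126*138 = 17388)
-1379002 + w = -1379002 + 17388 = -1361614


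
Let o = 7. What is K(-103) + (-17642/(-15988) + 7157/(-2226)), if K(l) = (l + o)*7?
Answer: -61201930/90789 ≈ -674.11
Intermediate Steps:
K(l) = 49 + 7*l (K(l) = (l + 7)*7 = (7 + l)*7 = 49 + 7*l)
K(-103) + (-17642/(-15988) + 7157/(-2226)) = (49 + 7*(-103)) + (-17642/(-15988) + 7157/(-2226)) = (49 - 721) + (-17642*(-1/15988) + 7157*(-1/2226)) = -672 + (8821/7994 - 7157/2226) = -672 - 191722/90789 = -61201930/90789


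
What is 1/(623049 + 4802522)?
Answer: 1/5425571 ≈ 1.8431e-7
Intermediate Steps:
1/(623049 + 4802522) = 1/5425571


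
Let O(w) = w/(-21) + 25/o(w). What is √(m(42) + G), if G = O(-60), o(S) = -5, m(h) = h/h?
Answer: 2*I*√14/7 ≈ 1.069*I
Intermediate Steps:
m(h) = 1
O(w) = -5 - w/21 (O(w) = w/(-21) + 25/(-5) = w*(-1/21) + 25*(-⅕) = -w/21 - 5 = -5 - w/21)
G = -15/7 (G = -5 - 1/21*(-60) = -5 + 20/7 = -15/7 ≈ -2.1429)
√(m(42) + G) = √(1 - 15/7) = √(-8/7) = 2*I*√14/7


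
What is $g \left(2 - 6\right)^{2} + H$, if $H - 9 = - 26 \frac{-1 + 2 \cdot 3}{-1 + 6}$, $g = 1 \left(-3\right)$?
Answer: $-65$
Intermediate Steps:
$g = -3$
$H = -17$ ($H = 9 - 26 \frac{-1 + 2 \cdot 3}{-1 + 6} = 9 - 26 \frac{-1 + 6}{5} = 9 - 26 \cdot 5 \cdot \frac{1}{5} = 9 - 26 = -17$)
$g \left(2 - 6\right)^{2} + H = - 3 \left(2 - 6\right)^{2} - 17 = - 3 \left(-4\right)^{2} - 17 = \left(-3\right) 16 - 17 = -48 - 17 = -65$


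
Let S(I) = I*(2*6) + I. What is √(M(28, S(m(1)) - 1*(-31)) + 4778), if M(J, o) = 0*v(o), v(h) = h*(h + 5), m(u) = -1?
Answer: √4778 ≈ 69.123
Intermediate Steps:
S(I) = 13*I (S(I) = I*12 + I = 12*I + I = 13*I)
v(h) = h*(5 + h)
M(J, o) = 0 (M(J, o) = 0*(o*(5 + o)) = 0)
√(M(28, S(m(1)) - 1*(-31)) + 4778) = √(0 + 4778) = √4778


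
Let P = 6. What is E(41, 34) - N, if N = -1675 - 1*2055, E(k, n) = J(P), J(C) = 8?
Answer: 3738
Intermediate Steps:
E(k, n) = 8
N = -3730 (N = -1675 - 2055 = -3730)
E(41, 34) - N = 8 - 1*(-3730) = 8 + 3730 = 3738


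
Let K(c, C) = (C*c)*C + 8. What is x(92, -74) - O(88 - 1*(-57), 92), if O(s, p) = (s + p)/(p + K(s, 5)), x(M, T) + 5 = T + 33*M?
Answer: 11014588/3725 ≈ 2956.9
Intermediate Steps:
K(c, C) = 8 + c*C² (K(c, C) = c*C² + 8 = 8 + c*C²)
x(M, T) = -5 + T + 33*M (x(M, T) = -5 + (T + 33*M) = -5 + T + 33*M)
O(s, p) = (p + s)/(8 + p + 25*s) (O(s, p) = (s + p)/(p + (8 + s*5²)) = (p + s)/(p + (8 + s*25)) = (p + s)/(p + (8 + 25*s)) = (p + s)/(8 + p + 25*s))
x(92, -74) - O(88 - 1*(-57), 92) = (-5 - 74 + 33*92) - (92 + (88 - 1*(-57)))/(8 + 92 + 25*(88 - 1*(-57))) = (-5 - 74 + 3036) - (92 + (88 + 57))/(8 + 92 + 25*(88 + 57)) = 2957 - (92 + 145)/(8 + 92 + 25*145) = 2957 - 237/(8 + 92 + 3625) = 2957 - 237/3725 = 11014588/3725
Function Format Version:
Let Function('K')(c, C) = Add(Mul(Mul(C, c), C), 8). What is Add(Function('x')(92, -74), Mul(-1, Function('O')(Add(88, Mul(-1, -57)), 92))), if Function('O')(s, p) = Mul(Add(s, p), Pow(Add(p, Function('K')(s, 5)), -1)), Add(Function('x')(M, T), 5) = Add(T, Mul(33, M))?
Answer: Rational(11014588, 3725) ≈ 2956.9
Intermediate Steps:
Function('K')(c, C) = Add(8, Mul(c, Pow(C, 2))) (Function('K')(c, C) = Add(Mul(c, Pow(C, 2)), 8) = Add(8, Mul(c, Pow(C, 2))))
Function('x')(M, T) = Add(-5, T, Mul(33, M)) (Function('x')(M, T) = Add(-5, Add(T, Mul(33, M))) = Add(-5, T, Mul(33, M)))
Function('O')(s, p) = Mul(Pow(Add(8, p, Mul(25, s)), -1), Add(p, s)) (Function('O')(s, p) = Mul(Add(s, p), Pow(Add(p, Add(8, Mul(s, Pow(5, 2)))), -1)) = Mul(Add(p, s), Pow(Add(p, Add(8, Mul(s, 25))), -1)) = Mul(Add(p, s), Pow(Add(p, Add(8, Mul(25, s))), -1)) = Mul(Add(p, s), Pow(Add(8, p, Mul(25, s)), -1)) = Mul(Pow(Add(8, p, Mul(25, s)), -1), Add(p, s)))
Add(Function('x')(92, -74), Mul(-1, Function('O')(Add(88, Mul(-1, -57)), 92))) = Add(Add(-5, -74, Mul(33, 92)), Mul(-1, Mul(Pow(Add(8, 92, Mul(25, Add(88, Mul(-1, -57)))), -1), Add(92, Add(88, Mul(-1, -57)))))) = Add(Add(-5, -74, 3036), Mul(-1, Mul(Pow(Add(8, 92, Mul(25, Add(88, 57))), -1), Add(92, Add(88, 57))))) = Add(2957, Mul(-1, Mul(Pow(Add(8, 92, Mul(25, 145)), -1), Add(92, 145)))) = Add(2957, Mul(-1, Mul(Pow(Add(8, 92, 3625), -1), 237))) = Add(2957, Mul(-1, Mul(Pow(3725, -1), 237))) = Add(2957, Mul(-1, Mul(Rational(1, 3725), 237))) = Add(2957, Mul(-1, Rational(237, 3725))) = Add(2957, Rational(-237, 3725)) = Rational(11014588, 3725)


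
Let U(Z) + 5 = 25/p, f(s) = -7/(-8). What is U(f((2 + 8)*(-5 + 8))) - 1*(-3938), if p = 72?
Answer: 283201/72 ≈ 3933.3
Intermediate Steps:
f(s) = 7/8 (f(s) = -7*(-⅛) = 7/8)
U(Z) = -335/72 (U(Z) = -5 + 25/72 = -335/72)
U(f((2 + 8)*(-5 + 8))) - 1*(-3938) = -335/72 - 1*(-3938) = -335/72 + 3938 = 283201/72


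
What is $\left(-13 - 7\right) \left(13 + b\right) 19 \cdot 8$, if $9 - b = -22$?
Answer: $-133760$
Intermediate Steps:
$b = 31$ ($b = 9 - -22 = 9 + 22 = 31$)
$\left(-13 - 7\right) \left(13 + b\right) 19 \cdot 8 = \left(-13 - 7\right) \left(13 + 31\right) 19 \cdot 8 = \left(-20\right) 44 \cdot 19 \cdot 8 = \left(-880\right) 19 \cdot 8 = \left(-16720\right) 8 = -133760$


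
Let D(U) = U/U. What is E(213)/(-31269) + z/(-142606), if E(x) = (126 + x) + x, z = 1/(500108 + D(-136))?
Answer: -13122612116359/743353184674842 ≈ -0.017653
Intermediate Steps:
D(U) = 1
z = 1/500109 (z = 1/(500108 + 1) = 1/500109 ≈ 1.9996e-6)
E(x) = 126 + 2*x
E(213)/(-31269) + z/(-142606) = (126 + 2*213)/(-31269) + (1/500109)/(-142606) = (126 + 426)*(-1/31269) + (1/500109)*(-1/142606) = 552*(-1/31269) - 1/71318544054 = -184/10423 - 1/71318544054 = -13122612116359/743353184674842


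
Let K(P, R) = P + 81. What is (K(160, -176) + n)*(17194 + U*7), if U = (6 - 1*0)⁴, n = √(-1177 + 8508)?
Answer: 6330106 + 26266*√7331 ≈ 8.5790e+6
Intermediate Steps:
n = √7331 ≈ 85.621
U = 1296 (U = (6 + 0)⁴ = 6⁴ = 1296)
K(P, R) = 81 + P
(K(160, -176) + n)*(17194 + U*7) = ((81 + 160) + √7331)*(17194 + 1296*7) = (241 + √7331)*(17194 + 9072) = (241 + √7331)*26266 = 6330106 + 26266*√7331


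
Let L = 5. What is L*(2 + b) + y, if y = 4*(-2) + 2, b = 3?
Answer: 19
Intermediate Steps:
y = -6 (y = -8 + 2 = -6)
L*(2 + b) + y = 5*(2 + 3) - 6 = 5*5 - 6 = 25 - 6 = 19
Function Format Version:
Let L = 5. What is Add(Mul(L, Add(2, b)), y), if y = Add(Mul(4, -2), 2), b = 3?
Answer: 19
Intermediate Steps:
y = -6 (y = Add(-8, 2) = -6)
Add(Mul(L, Add(2, b)), y) = Add(Mul(5, Add(2, 3)), -6) = Add(Mul(5, 5), -6) = Add(25, -6) = 19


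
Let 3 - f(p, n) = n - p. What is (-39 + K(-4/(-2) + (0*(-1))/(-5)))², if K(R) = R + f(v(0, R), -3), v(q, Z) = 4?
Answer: 729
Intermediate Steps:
f(p, n) = 3 + p - n (f(p, n) = 3 - (n - p) = 3 + (p - n) = 3 + p - n)
K(R) = 10 + R (K(R) = R + (3 + 4 - 1*(-3)) = R + (3 + 4 + 3) = R + 10 = 10 + R)
(-39 + K(-4/(-2) + (0*(-1))/(-5)))² = (-39 + (10 + (-4/(-2) + (0*(-1))/(-5))))² = (-39 + (10 + (-4*(-½) + 0*(-⅕))))² = (-39 + (10 + (2 + 0)))² = (-39 + (10 + 2))² = (-39 + 12)² = (-27)² = 729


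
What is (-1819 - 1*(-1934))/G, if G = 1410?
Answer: 23/282 ≈ 0.081560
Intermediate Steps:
(-1819 - 1*(-1934))/G = (-1819 - 1*(-1934))/1410 = (-1819 + 1934)*(1/1410) = 115*(1/1410) = 23/282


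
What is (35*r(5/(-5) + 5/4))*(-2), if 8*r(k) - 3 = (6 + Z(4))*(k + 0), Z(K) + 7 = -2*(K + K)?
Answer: 175/16 ≈ 10.938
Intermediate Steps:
Z(K) = -7 - 4*K (Z(K) = -7 - 2*(K + K) = -7 - 4*K)
r(k) = 3/8 - 17*k/8 (r(k) = 3/8 + ((6 + (-7 - 4*4))*(k + 0))/8 = 3/8 + ((6 + (-7 - 16))*k)/8 = 3/8 + ((6 - 23)*k)/8 = 3/8 + (-17*k)/8 = 3/8 - 17*k/8)
(35*r(5/(-5) + 5/4))*(-2) = (35*(3/8 - 17*(5/(-5) + 5/4)/8))*(-2) = (35*(3/8 - 17*(5*(-⅕) + 5*(¼))/8))*(-2) = (35*(3/8 - 17*(-1 + 5/4)/8))*(-2) = (35*(3/8 - 17/8*¼))*(-2) = (35*(3/8 - 17/32))*(-2) = (35*(-5/32))*(-2) = -175/32*(-2) = 175/16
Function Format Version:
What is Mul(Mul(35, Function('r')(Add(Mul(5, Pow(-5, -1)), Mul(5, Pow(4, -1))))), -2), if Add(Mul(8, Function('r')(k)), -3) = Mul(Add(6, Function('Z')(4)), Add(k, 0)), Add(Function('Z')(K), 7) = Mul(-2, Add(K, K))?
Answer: Rational(175, 16) ≈ 10.938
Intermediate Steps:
Function('Z')(K) = Add(-7, Mul(-4, K)) (Function('Z')(K) = Add(-7, Mul(-2, Add(K, K))) = Add(-7, Mul(-2, Mul(2, K))) = Add(-7, Mul(-4, K)))
Function('r')(k) = Add(Rational(3, 8), Mul(Rational(-17, 8), k)) (Function('r')(k) = Add(Rational(3, 8), Mul(Rational(1, 8), Mul(Add(6, Add(-7, Mul(-4, 4))), Add(k, 0)))) = Add(Rational(3, 8), Mul(Rational(1, 8), Mul(Add(6, Add(-7, -16)), k))) = Add(Rational(3, 8), Mul(Rational(1, 8), Mul(Add(6, -23), k))) = Add(Rational(3, 8), Mul(Rational(1, 8), Mul(-17, k))) = Add(Rational(3, 8), Mul(Rational(-17, 8), k)))
Mul(Mul(35, Function('r')(Add(Mul(5, Pow(-5, -1)), Mul(5, Pow(4, -1))))), -2) = Mul(Mul(35, Add(Rational(3, 8), Mul(Rational(-17, 8), Add(Mul(5, Pow(-5, -1)), Mul(5, Pow(4, -1)))))), -2) = Mul(Mul(35, Add(Rational(3, 8), Mul(Rational(-17, 8), Add(Mul(5, Rational(-1, 5)), Mul(5, Rational(1, 4)))))), -2) = Mul(Mul(35, Add(Rational(3, 8), Mul(Rational(-17, 8), Add(-1, Rational(5, 4))))), -2) = Mul(Mul(35, Add(Rational(3, 8), Mul(Rational(-17, 8), Rational(1, 4)))), -2) = Mul(Mul(35, Add(Rational(3, 8), Rational(-17, 32))), -2) = Mul(Mul(35, Rational(-5, 32)), -2) = Mul(Rational(-175, 32), -2) = Rational(175, 16)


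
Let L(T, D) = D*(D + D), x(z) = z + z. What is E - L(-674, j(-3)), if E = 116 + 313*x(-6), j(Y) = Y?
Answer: -3658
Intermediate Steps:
x(z) = 2*z
L(T, D) = 2*D² (L(T, D) = D*(2*D) = 2*D²)
E = -3640 (E = 116 + 313*(2*(-6)) = 116 + 313*(-12) = 116 - 3756 = -3640)
E - L(-674, j(-3)) = -3640 - 2*(-3)² = -3640 - 2*9 = -3640 - 1*18 = -3640 - 18 = -3658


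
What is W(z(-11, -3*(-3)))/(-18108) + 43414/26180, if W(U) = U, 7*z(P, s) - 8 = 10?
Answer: 5458843/3292135 ≈ 1.6581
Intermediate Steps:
z(P, s) = 18/7 (z(P, s) = 8/7 + (1/7)*10 = 8/7 + 10/7 = 18/7)
W(z(-11, -3*(-3)))/(-18108) + 43414/26180 = (18/7)/(-18108) + 43414/26180 = (18/7)*(-1/18108) + 43414*(1/26180) = -1/7042 + 3101/1870 = 5458843/3292135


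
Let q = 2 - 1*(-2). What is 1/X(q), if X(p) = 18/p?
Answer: 2/9 ≈ 0.22222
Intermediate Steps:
q = 4 (q = 2 + 2 = 4)
1/X(q) = 1/(18/4) = 1/(18*(¼)) = 1/(9/2) = 2/9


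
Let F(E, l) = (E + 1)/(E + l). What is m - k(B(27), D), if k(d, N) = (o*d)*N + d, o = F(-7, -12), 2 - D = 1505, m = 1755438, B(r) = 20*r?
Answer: 38212782/19 ≈ 2.0112e+6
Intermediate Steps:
D = -1503 (D = 2 - 1*1505 = 2 - 1505 = -1503)
F(E, l) = (1 + E)/(E + l)
o = 6/19 (o = (1 - 7)/(-7 - 12) = -6/(-19) = -1/19*(-6) = 6/19 ≈ 0.31579)
k(d, N) = d + 6*N*d/19 (k(d, N) = (6*d/19)*N + d = 6*N*d/19 + d = d + 6*N*d/19)
m - k(B(27), D) = 1755438 - 20*27*(19 + 6*(-1503))/19 = 1755438 - 540*(19 - 9018)/19 = 1755438 - 540*(-8999)/19 = 1755438 - 1*(-4859460/19) = 1755438 + 4859460/19 = 38212782/19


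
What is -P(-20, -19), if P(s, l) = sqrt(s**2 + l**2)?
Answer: -sqrt(761) ≈ -27.586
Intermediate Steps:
P(s, l) = sqrt(l**2 + s**2)
-P(-20, -19) = -sqrt((-19)**2 + (-20)**2) = -sqrt(361 + 400) = -sqrt(761)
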